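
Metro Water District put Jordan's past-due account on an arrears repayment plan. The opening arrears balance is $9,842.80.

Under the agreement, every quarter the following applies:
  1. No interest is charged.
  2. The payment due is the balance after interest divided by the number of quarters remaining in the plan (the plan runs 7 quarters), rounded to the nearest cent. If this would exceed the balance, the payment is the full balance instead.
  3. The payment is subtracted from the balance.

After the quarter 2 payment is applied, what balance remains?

$7,030.57

Quarter 1: opening $9,842.80; payment $1,406.11; balance $8,436.69
Quarter 2: opening $8,436.69; payment $1,406.12; balance $7,030.57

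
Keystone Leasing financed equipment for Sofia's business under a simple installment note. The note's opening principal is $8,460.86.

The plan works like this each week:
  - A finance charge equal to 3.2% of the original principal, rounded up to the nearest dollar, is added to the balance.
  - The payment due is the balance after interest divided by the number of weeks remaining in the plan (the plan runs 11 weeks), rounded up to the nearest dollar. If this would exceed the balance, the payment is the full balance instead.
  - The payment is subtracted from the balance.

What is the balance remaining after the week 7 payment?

$4,090.86

Week 1: $8,460.86 +$271.00 interest = $8,731.86; pay $794.00 → $7,937.86
Week 2: $7,937.86 +$271.00 interest = $8,208.86; pay $821.00 → $7,387.86
Week 3: $7,387.86 +$271.00 interest = $7,658.86; pay $851.00 → $6,807.86
Week 4: $6,807.86 +$271.00 interest = $7,078.86; pay $885.00 → $6,193.86
Week 5: $6,193.86 +$271.00 interest = $6,464.86; pay $924.00 → $5,540.86
Week 6: $5,540.86 +$271.00 interest = $5,811.86; pay $969.00 → $4,842.86
Week 7: $4,842.86 +$271.00 interest = $5,113.86; pay $1,023.00 → $4,090.86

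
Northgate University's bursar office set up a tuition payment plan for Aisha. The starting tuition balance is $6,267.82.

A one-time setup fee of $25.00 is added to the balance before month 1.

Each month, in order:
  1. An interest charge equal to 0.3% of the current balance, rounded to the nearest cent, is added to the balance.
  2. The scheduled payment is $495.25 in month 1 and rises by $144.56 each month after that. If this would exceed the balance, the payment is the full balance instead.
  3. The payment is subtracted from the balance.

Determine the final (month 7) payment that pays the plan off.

Month 1: opening $6,292.82; interest $18.88 → $6,311.70; payment $495.25; balance $5,816.45
Month 2: opening $5,816.45; interest $17.45 → $5,833.90; payment $639.81; balance $5,194.09
Month 3: opening $5,194.09; interest $15.58 → $5,209.67; payment $784.37; balance $4,425.30
Month 4: opening $4,425.30; interest $13.28 → $4,438.58; payment $928.93; balance $3,509.65
Month 5: opening $3,509.65; interest $10.53 → $3,520.18; payment $1,073.49; balance $2,446.69
Month 6: opening $2,446.69; interest $7.34 → $2,454.03; payment $1,218.05; balance $1,235.98
Month 7: opening $1,235.98; interest $3.71 → $1,239.69; payment $1,239.69; balance $0.00

$1,239.69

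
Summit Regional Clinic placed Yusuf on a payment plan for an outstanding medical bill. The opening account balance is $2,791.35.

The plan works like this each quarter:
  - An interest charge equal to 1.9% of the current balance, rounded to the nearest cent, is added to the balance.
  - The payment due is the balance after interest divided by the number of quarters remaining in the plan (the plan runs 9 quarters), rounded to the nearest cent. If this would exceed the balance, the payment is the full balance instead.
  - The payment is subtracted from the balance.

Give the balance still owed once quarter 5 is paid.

$1,363.02

Quarter 1: $2,791.35 +$53.04 interest = $2,844.39; pay $316.04 → $2,528.35
Quarter 2: $2,528.35 +$48.04 interest = $2,576.39; pay $322.05 → $2,254.34
Quarter 3: $2,254.34 +$42.83 interest = $2,297.17; pay $328.17 → $1,969.00
Quarter 4: $1,969.00 +$37.41 interest = $2,006.41; pay $334.40 → $1,672.01
Quarter 5: $1,672.01 +$31.77 interest = $1,703.78; pay $340.76 → $1,363.02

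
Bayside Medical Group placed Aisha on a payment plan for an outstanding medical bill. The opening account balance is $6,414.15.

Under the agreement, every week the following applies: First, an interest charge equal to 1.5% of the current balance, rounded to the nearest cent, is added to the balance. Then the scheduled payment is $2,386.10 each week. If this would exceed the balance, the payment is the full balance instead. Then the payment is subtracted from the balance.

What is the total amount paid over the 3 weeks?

$6,599.22

Week 1: opening $6,414.15; interest $96.21 → $6,510.36; payment $2,386.10; balance $4,124.26
Week 2: opening $4,124.26; interest $61.86 → $4,186.12; payment $2,386.10; balance $1,800.02
Week 3: opening $1,800.02; interest $27.00 → $1,827.02; payment $1,827.02; balance $0.00
Total paid: $6,599.22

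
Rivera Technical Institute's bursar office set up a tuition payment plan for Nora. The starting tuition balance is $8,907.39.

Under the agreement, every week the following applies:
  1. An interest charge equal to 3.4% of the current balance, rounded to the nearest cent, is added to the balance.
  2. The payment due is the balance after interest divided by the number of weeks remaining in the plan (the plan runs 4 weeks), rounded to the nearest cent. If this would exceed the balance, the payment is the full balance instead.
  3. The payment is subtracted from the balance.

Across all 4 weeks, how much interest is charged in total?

$783.31

# | Opening | Interest | Payment | End bal
1 | $8,907.39 | $302.85 | $2,302.56 | $6,907.68
2 | $6,907.68 | $234.86 | $2,380.85 | $4,761.69
3 | $4,761.69 | $161.90 | $2,461.80 | $2,461.79
4 | $2,461.79 | $83.70 | $2,545.49 | $0.00
Total interest: $302.85 + $234.86 + $161.90 + $83.70 = $783.31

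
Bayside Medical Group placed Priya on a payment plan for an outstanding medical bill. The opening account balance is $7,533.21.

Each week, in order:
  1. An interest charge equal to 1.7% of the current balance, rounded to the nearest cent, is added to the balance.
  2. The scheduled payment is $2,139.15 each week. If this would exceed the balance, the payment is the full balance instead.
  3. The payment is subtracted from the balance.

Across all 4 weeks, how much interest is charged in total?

$304.80

Week 1: $7,533.21 +$128.06 interest = $7,661.27; pay $2,139.15 → $5,522.12
Week 2: $5,522.12 +$93.88 interest = $5,616.00; pay $2,139.15 → $3,476.85
Week 3: $3,476.85 +$59.11 interest = $3,535.96; pay $2,139.15 → $1,396.81
Week 4: $1,396.81 +$23.75 interest = $1,420.56; pay $1,420.56 → $0.00
Total interest: $128.06 + $93.88 + $59.11 + $23.75 = $304.80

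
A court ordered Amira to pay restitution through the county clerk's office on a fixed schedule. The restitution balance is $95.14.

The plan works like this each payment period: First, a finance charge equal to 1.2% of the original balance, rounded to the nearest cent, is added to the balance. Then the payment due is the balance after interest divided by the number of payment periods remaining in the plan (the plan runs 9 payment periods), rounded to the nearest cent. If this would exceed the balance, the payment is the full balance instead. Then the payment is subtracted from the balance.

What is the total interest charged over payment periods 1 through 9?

Payment period 1: $95.14 +$1.14 interest = $96.28; pay $10.70 → $85.58
Payment period 2: $85.58 +$1.14 interest = $86.72; pay $10.84 → $75.88
Payment period 3: $75.88 +$1.14 interest = $77.02; pay $11.00 → $66.02
Payment period 4: $66.02 +$1.14 interest = $67.16; pay $11.19 → $55.97
Payment period 5: $55.97 +$1.14 interest = $57.11; pay $11.42 → $45.69
Payment period 6: $45.69 +$1.14 interest = $46.83; pay $11.71 → $35.12
Payment period 7: $35.12 +$1.14 interest = $36.26; pay $12.09 → $24.17
Payment period 8: $24.17 +$1.14 interest = $25.31; pay $12.66 → $12.65
Payment period 9: $12.65 +$1.14 interest = $13.79; pay $13.79 → $0.00
Total interest: $1.14 + $1.14 + $1.14 + $1.14 + $1.14 + $1.14 + $1.14 + $1.14 + $1.14 = $10.26

$10.26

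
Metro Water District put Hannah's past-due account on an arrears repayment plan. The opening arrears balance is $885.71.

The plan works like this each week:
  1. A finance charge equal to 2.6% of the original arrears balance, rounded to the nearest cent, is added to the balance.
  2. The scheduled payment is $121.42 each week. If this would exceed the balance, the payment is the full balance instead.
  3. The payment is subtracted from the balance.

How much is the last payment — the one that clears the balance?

$23.23

# | Opening | Interest | Payment | End bal
1 | $885.71 | $23.03 | $121.42 | $787.32
2 | $787.32 | $23.03 | $121.42 | $688.93
3 | $688.93 | $23.03 | $121.42 | $590.54
4 | $590.54 | $23.03 | $121.42 | $492.15
5 | $492.15 | $23.03 | $121.42 | $393.76
6 | $393.76 | $23.03 | $121.42 | $295.37
7 | $295.37 | $23.03 | $121.42 | $196.98
8 | $196.98 | $23.03 | $121.42 | $98.59
9 | $98.59 | $23.03 | $121.42 | $0.20
10 | $0.20 | $23.03 | $23.23 | $0.00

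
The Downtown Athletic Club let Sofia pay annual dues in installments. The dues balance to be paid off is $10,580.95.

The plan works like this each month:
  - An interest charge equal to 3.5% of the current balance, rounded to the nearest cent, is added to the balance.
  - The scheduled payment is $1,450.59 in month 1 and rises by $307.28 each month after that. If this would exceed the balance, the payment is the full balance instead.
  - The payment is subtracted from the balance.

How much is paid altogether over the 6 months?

Month 1: opening $10,580.95; interest $370.33 → $10,951.28; payment $1,450.59; balance $9,500.69
Month 2: opening $9,500.69; interest $332.52 → $9,833.21; payment $1,757.87; balance $8,075.34
Month 3: opening $8,075.34; interest $282.64 → $8,357.98; payment $2,065.15; balance $6,292.83
Month 4: opening $6,292.83; interest $220.25 → $6,513.08; payment $2,372.43; balance $4,140.65
Month 5: opening $4,140.65; interest $144.92 → $4,285.57; payment $2,679.71; balance $1,605.86
Month 6: opening $1,605.86; interest $56.21 → $1,662.07; payment $1,662.07; balance $0.00
Total paid: $11,987.82

$11,987.82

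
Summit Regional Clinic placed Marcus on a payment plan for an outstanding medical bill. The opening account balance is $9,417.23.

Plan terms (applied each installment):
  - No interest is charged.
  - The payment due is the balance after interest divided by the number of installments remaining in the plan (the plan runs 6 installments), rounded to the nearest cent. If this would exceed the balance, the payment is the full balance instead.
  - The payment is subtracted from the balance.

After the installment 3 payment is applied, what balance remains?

Installment 1: $9,417.23 − $1,569.54 → $7,847.69
Installment 2: $7,847.69 − $1,569.54 → $6,278.15
Installment 3: $6,278.15 − $1,569.54 → $4,708.61

$4,708.61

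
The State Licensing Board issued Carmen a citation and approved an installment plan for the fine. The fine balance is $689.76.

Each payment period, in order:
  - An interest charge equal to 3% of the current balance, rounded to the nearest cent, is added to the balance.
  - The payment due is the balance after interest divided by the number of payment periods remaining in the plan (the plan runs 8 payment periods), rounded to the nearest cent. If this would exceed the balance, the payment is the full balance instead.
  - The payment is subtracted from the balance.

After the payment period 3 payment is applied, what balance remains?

$471.07

# | Opening | Interest | Payment | End bal
1 | $689.76 | $20.69 | $88.81 | $621.64
2 | $621.64 | $18.65 | $91.47 | $548.82
3 | $548.82 | $16.46 | $94.21 | $471.07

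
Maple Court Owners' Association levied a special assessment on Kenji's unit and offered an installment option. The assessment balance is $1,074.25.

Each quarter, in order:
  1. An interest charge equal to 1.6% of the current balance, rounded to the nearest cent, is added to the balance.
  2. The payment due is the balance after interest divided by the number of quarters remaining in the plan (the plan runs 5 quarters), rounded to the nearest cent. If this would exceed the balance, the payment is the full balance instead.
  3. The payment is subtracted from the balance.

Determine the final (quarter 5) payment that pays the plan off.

$232.59

Quarter 1: $1,074.25 +$17.19 interest = $1,091.44; pay $218.29 → $873.15
Quarter 2: $873.15 +$13.97 interest = $887.12; pay $221.78 → $665.34
Quarter 3: $665.34 +$10.65 interest = $675.99; pay $225.33 → $450.66
Quarter 4: $450.66 +$7.21 interest = $457.87; pay $228.94 → $228.93
Quarter 5: $228.93 +$3.66 interest = $232.59; pay $232.59 → $0.00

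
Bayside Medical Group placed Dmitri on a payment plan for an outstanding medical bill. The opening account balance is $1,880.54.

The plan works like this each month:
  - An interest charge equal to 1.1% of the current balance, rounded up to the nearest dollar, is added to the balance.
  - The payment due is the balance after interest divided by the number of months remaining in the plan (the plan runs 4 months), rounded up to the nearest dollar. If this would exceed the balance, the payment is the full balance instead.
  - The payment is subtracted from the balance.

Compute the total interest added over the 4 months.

Month 1: opening $1,880.54; interest $21.00 → $1,901.54; payment $476.00; balance $1,425.54
Month 2: opening $1,425.54; interest $16.00 → $1,441.54; payment $481.00; balance $960.54
Month 3: opening $960.54; interest $11.00 → $971.54; payment $486.00; balance $485.54
Month 4: opening $485.54; interest $6.00 → $491.54; payment $491.54; balance $0.00
Total interest: $21.00 + $16.00 + $11.00 + $6.00 = $54.00

$54.00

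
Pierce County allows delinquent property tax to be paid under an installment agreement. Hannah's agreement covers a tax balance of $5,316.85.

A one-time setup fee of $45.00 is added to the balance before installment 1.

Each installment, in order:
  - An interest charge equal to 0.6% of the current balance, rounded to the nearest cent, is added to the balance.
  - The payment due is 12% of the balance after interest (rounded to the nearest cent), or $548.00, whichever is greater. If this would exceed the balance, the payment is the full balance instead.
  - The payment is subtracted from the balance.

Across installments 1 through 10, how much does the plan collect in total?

# | Opening | Interest | Payment | End bal
1 | $5,361.85 | $32.17 | $647.28 | $4,746.74
2 | $4,746.74 | $28.48 | $573.03 | $4,202.19
3 | $4,202.19 | $25.21 | $548.00 | $3,679.40
4 | $3,679.40 | $22.08 | $548.00 | $3,153.48
5 | $3,153.48 | $18.92 | $548.00 | $2,624.40
6 | $2,624.40 | $15.75 | $548.00 | $2,092.15
7 | $2,092.15 | $12.55 | $548.00 | $1,556.70
8 | $1,556.70 | $9.34 | $548.00 | $1,018.04
9 | $1,018.04 | $6.11 | $548.00 | $476.15
10 | $476.15 | $2.86 | $479.01 | $0.00
Total paid: $5,535.32

$5,535.32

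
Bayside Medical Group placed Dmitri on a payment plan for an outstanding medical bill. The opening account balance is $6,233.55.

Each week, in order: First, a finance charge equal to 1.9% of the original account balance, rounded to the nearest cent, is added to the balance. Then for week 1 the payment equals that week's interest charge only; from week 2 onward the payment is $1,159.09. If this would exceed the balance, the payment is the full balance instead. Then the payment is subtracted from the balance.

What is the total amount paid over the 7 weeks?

$7,062.63

Week 1: opening $6,233.55; interest $118.44 → $6,351.99; payment $118.44; balance $6,233.55
Week 2: opening $6,233.55; interest $118.44 → $6,351.99; payment $1,159.09; balance $5,192.90
Week 3: opening $5,192.90; interest $118.44 → $5,311.34; payment $1,159.09; balance $4,152.25
Week 4: opening $4,152.25; interest $118.44 → $4,270.69; payment $1,159.09; balance $3,111.60
Week 5: opening $3,111.60; interest $118.44 → $3,230.04; payment $1,159.09; balance $2,070.95
Week 6: opening $2,070.95; interest $118.44 → $2,189.39; payment $1,159.09; balance $1,030.30
Week 7: opening $1,030.30; interest $118.44 → $1,148.74; payment $1,148.74; balance $0.00
Total paid: $7,062.63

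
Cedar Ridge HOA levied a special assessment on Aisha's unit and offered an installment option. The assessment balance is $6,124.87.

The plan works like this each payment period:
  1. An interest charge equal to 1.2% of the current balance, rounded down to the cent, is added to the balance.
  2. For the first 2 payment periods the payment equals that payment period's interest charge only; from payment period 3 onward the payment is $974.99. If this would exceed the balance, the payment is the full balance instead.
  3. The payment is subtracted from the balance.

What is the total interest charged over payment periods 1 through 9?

$429.67

Payment period 1: opening $6,124.87; interest $73.49 → $6,198.36; payment $73.49; balance $6,124.87
Payment period 2: opening $6,124.87; interest $73.49 → $6,198.36; payment $73.49; balance $6,124.87
Payment period 3: opening $6,124.87; interest $73.49 → $6,198.36; payment $974.99; balance $5,223.37
Payment period 4: opening $5,223.37; interest $62.68 → $5,286.05; payment $974.99; balance $4,311.06
Payment period 5: opening $4,311.06; interest $51.73 → $4,362.79; payment $974.99; balance $3,387.80
Payment period 6: opening $3,387.80; interest $40.65 → $3,428.45; payment $974.99; balance $2,453.46
Payment period 7: opening $2,453.46; interest $29.44 → $2,482.90; payment $974.99; balance $1,507.91
Payment period 8: opening $1,507.91; interest $18.09 → $1,526.00; payment $974.99; balance $551.01
Payment period 9: opening $551.01; interest $6.61 → $557.62; payment $557.62; balance $0.00
Total interest: $73.49 + $73.49 + $73.49 + $62.68 + $51.73 + $40.65 + $29.44 + $18.09 + $6.61 = $429.67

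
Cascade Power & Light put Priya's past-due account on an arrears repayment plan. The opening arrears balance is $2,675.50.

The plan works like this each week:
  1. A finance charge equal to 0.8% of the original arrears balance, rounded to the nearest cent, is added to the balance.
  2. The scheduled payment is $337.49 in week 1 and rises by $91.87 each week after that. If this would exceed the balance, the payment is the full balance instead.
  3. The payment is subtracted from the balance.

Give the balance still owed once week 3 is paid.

$1,451.62

Week 1: opening $2,675.50; interest $21.40 → $2,696.90; payment $337.49; balance $2,359.41
Week 2: opening $2,359.41; interest $21.40 → $2,380.81; payment $429.36; balance $1,951.45
Week 3: opening $1,951.45; interest $21.40 → $1,972.85; payment $521.23; balance $1,451.62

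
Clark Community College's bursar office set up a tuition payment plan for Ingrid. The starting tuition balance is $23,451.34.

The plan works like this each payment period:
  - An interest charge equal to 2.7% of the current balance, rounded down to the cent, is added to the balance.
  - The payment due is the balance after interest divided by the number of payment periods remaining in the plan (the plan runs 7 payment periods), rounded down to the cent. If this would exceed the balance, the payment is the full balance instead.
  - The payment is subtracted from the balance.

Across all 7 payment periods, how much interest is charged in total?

Payment period 1: opening $23,451.34; interest $633.18 → $24,084.52; payment $3,440.64; balance $20,643.88
Payment period 2: opening $20,643.88; interest $557.38 → $21,201.26; payment $3,533.54; balance $17,667.72
Payment period 3: opening $17,667.72; interest $477.02 → $18,144.74; payment $3,628.94; balance $14,515.80
Payment period 4: opening $14,515.80; interest $391.92 → $14,907.72; payment $3,726.93; balance $11,180.79
Payment period 5: opening $11,180.79; interest $301.88 → $11,482.67; payment $3,827.55; balance $7,655.12
Payment period 6: opening $7,655.12; interest $206.68 → $7,861.80; payment $3,930.90; balance $3,930.90
Payment period 7: opening $3,930.90; interest $106.13 → $4,037.03; payment $4,037.03; balance $0.00
Total interest: $633.18 + $557.38 + $477.02 + $391.92 + $301.88 + $206.68 + $106.13 = $2,674.19

$2,674.19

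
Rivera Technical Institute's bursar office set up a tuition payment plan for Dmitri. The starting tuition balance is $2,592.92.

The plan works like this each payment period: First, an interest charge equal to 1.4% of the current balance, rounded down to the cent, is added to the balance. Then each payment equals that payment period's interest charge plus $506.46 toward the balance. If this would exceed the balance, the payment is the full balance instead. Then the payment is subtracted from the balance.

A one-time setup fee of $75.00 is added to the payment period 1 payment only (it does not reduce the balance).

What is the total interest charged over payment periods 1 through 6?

Payment period 1: $2,592.92 +$36.30 interest = $2,629.22; pay $542.76 (+ $75.00 fee) → $2,086.46
Payment period 2: $2,086.46 +$29.21 interest = $2,115.67; pay $535.67 → $1,580.00
Payment period 3: $1,580.00 +$22.12 interest = $1,602.12; pay $528.58 → $1,073.54
Payment period 4: $1,073.54 +$15.02 interest = $1,088.56; pay $521.48 → $567.08
Payment period 5: $567.08 +$7.93 interest = $575.01; pay $514.39 → $60.62
Payment period 6: $60.62 +$0.84 interest = $61.46; pay $61.46 → $0.00
Total interest: $36.30 + $29.21 + $22.12 + $15.02 + $7.93 + $0.84 = $111.42

$111.42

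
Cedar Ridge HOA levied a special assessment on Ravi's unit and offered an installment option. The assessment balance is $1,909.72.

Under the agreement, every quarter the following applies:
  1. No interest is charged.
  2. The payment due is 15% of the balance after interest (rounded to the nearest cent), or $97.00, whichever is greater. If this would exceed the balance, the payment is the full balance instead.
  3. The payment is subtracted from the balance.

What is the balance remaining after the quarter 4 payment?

Quarter 1: opening $1,909.72; payment $286.46; balance $1,623.26
Quarter 2: opening $1,623.26; payment $243.49; balance $1,379.77
Quarter 3: opening $1,379.77; payment $206.97; balance $1,172.80
Quarter 4: opening $1,172.80; payment $175.92; balance $996.88

$996.88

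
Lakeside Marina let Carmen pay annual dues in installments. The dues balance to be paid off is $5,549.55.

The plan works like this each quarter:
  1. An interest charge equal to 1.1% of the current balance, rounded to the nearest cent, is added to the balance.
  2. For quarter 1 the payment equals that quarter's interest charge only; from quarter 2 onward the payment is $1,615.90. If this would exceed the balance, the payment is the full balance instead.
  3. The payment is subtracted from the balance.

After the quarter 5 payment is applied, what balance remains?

# | Opening | Interest | Payment | End bal
1 | $5,549.55 | $61.05 | $61.05 | $5,549.55
2 | $5,549.55 | $61.05 | $1,615.90 | $3,994.70
3 | $3,994.70 | $43.94 | $1,615.90 | $2,422.74
4 | $2,422.74 | $26.65 | $1,615.90 | $833.49
5 | $833.49 | $9.17 | $842.66 | $0.00

$0.00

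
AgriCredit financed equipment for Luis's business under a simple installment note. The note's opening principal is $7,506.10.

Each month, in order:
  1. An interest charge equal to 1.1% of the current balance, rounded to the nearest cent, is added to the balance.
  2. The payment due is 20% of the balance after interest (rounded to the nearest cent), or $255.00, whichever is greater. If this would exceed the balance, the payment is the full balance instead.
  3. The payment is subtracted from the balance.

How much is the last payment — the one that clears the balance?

$125.84

Month 1: $7,506.10 +$82.57 interest = $7,588.67; pay $1,517.73 → $6,070.94
Month 2: $6,070.94 +$66.78 interest = $6,137.72; pay $1,227.54 → $4,910.18
Month 3: $4,910.18 +$54.01 interest = $4,964.19; pay $992.84 → $3,971.35
Month 4: $3,971.35 +$43.68 interest = $4,015.03; pay $803.01 → $3,212.02
Month 5: $3,212.02 +$35.33 interest = $3,247.35; pay $649.47 → $2,597.88
Month 6: $2,597.88 +$28.58 interest = $2,626.46; pay $525.29 → $2,101.17
Month 7: $2,101.17 +$23.11 interest = $2,124.28; pay $424.86 → $1,699.42
Month 8: $1,699.42 +$18.69 interest = $1,718.11; pay $343.62 → $1,374.49
Month 9: $1,374.49 +$15.12 interest = $1,389.61; pay $277.92 → $1,111.69
Month 10: $1,111.69 +$12.23 interest = $1,123.92; pay $255.00 → $868.92
Month 11: $868.92 +$9.56 interest = $878.48; pay $255.00 → $623.48
Month 12: $623.48 +$6.86 interest = $630.34; pay $255.00 → $375.34
Month 13: $375.34 +$4.13 interest = $379.47; pay $255.00 → $124.47
Month 14: $124.47 +$1.37 interest = $125.84; pay $125.84 → $0.00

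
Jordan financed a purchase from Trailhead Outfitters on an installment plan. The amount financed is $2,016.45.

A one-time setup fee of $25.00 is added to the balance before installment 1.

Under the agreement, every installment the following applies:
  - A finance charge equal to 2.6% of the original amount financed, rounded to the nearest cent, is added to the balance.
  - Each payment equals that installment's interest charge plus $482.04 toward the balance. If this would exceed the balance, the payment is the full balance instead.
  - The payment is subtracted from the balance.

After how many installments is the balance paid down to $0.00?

Installment 1: opening $2,041.45; interest $52.43 → $2,093.88; payment $534.47; balance $1,559.41
Installment 2: opening $1,559.41; interest $52.43 → $1,611.84; payment $534.47; balance $1,077.37
Installment 3: opening $1,077.37; interest $52.43 → $1,129.80; payment $534.47; balance $595.33
Installment 4: opening $595.33; interest $52.43 → $647.76; payment $534.47; balance $113.29
Installment 5: opening $113.29; interest $52.43 → $165.72; payment $165.72; balance $0.00
Balance reaches $0.00 in installment 5.

5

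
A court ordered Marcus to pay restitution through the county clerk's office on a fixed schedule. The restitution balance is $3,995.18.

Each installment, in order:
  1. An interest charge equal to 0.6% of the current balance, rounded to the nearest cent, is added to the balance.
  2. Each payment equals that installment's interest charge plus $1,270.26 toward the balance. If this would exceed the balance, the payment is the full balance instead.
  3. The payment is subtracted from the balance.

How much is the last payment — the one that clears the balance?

# | Opening | Interest | Payment | End bal
1 | $3,995.18 | $23.97 | $1,294.23 | $2,724.92
2 | $2,724.92 | $16.35 | $1,286.61 | $1,454.66
3 | $1,454.66 | $8.73 | $1,278.99 | $184.40
4 | $184.40 | $1.11 | $185.51 | $0.00

$185.51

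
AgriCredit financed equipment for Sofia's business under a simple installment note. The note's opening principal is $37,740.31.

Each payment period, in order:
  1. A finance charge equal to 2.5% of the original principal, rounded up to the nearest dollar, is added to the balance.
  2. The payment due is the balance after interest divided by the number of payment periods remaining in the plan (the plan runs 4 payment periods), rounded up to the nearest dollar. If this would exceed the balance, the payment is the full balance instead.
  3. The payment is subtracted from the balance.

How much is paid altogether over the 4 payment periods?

Payment period 1: $37,740.31 +$944.00 interest = $38,684.31; pay $9,672.00 → $29,012.31
Payment period 2: $29,012.31 +$944.00 interest = $29,956.31; pay $9,986.00 → $19,970.31
Payment period 3: $19,970.31 +$944.00 interest = $20,914.31; pay $10,458.00 → $10,456.31
Payment period 4: $10,456.31 +$944.00 interest = $11,400.31; pay $11,400.31 → $0.00
Total paid: $41,516.31

$41,516.31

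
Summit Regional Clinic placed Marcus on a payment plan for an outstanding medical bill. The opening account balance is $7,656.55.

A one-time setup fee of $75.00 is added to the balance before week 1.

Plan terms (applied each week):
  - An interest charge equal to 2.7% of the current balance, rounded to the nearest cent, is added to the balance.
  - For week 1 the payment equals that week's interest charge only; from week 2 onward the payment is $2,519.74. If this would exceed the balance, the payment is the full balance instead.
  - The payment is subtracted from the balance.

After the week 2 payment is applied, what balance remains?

$5,420.56

Week 1: opening $7,731.55; interest $208.75 → $7,940.30; payment $208.75; balance $7,731.55
Week 2: opening $7,731.55; interest $208.75 → $7,940.30; payment $2,519.74; balance $5,420.56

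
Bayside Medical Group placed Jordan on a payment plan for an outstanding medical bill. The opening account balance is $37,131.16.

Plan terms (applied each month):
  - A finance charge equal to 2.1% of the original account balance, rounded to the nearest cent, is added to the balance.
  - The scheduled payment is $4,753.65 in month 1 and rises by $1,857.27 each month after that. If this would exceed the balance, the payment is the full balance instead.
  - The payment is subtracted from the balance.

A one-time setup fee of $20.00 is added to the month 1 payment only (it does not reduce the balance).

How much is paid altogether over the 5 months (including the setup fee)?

$41,049.91

Month 1: opening $37,131.16; interest $779.75 → $37,910.91; payment $4,753.65 (+ $20.00 fee); balance $33,157.26
Month 2: opening $33,157.26; interest $779.75 → $33,937.01; payment $6,610.92; balance $27,326.09
Month 3: opening $27,326.09; interest $779.75 → $28,105.84; payment $8,468.19; balance $19,637.65
Month 4: opening $19,637.65; interest $779.75 → $20,417.40; payment $10,325.46; balance $10,091.94
Month 5: opening $10,091.94; interest $779.75 → $10,871.69; payment $10,871.69; balance $0.00
Total paid: $41,049.91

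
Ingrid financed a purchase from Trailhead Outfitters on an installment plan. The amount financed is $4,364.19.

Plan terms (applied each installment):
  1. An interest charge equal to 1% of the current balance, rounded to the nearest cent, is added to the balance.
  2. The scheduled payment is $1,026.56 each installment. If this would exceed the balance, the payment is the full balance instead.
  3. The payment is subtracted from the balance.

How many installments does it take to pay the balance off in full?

5

Installment 1: $4,364.19 +$43.64 interest = $4,407.83; pay $1,026.56 → $3,381.27
Installment 2: $3,381.27 +$33.81 interest = $3,415.08; pay $1,026.56 → $2,388.52
Installment 3: $2,388.52 +$23.89 interest = $2,412.41; pay $1,026.56 → $1,385.85
Installment 4: $1,385.85 +$13.86 interest = $1,399.71; pay $1,026.56 → $373.15
Installment 5: $373.15 +$3.73 interest = $376.88; pay $376.88 → $0.00
Balance reaches $0.00 in installment 5.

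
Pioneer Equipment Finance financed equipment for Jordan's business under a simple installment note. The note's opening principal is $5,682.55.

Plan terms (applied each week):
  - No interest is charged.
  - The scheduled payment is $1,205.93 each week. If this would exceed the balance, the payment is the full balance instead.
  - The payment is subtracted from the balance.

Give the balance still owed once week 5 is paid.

$0.00

Week 1: $5,682.55 − $1,205.93 → $4,476.62
Week 2: $4,476.62 − $1,205.93 → $3,270.69
Week 3: $3,270.69 − $1,205.93 → $2,064.76
Week 4: $2,064.76 − $1,205.93 → $858.83
Week 5: $858.83 − $858.83 → $0.00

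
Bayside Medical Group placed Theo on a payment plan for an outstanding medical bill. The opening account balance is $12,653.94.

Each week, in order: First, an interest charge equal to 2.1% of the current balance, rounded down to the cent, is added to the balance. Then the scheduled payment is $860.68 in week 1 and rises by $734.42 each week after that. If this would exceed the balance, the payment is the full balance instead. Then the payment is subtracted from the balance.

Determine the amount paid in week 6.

Week 1: opening $12,653.94; interest $265.73 → $12,919.67; payment $860.68; balance $12,058.99
Week 2: opening $12,058.99; interest $253.23 → $12,312.22; payment $1,595.10; balance $10,717.12
Week 3: opening $10,717.12; interest $225.05 → $10,942.17; payment $2,329.52; balance $8,612.65
Week 4: opening $8,612.65; interest $180.86 → $8,793.51; payment $3,063.94; balance $5,729.57
Week 5: opening $5,729.57; interest $120.32 → $5,849.89; payment $3,798.36; balance $2,051.53
Week 6: opening $2,051.53; interest $43.08 → $2,094.61; payment $2,094.61; balance $0.00

$2,094.61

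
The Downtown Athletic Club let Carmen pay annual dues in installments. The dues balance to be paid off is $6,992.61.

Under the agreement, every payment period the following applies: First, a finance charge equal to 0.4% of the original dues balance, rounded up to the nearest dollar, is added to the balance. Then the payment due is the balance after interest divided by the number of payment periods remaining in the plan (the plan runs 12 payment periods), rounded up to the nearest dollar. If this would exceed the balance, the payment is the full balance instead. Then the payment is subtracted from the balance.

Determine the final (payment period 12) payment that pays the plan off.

$668.61

Payment period 1: $6,992.61 +$28.00 interest = $7,020.61; pay $586.00 → $6,434.61
Payment period 2: $6,434.61 +$28.00 interest = $6,462.61; pay $588.00 → $5,874.61
Payment period 3: $5,874.61 +$28.00 interest = $5,902.61; pay $591.00 → $5,311.61
Payment period 4: $5,311.61 +$28.00 interest = $5,339.61; pay $594.00 → $4,745.61
Payment period 5: $4,745.61 +$28.00 interest = $4,773.61; pay $597.00 → $4,176.61
Payment period 6: $4,176.61 +$28.00 interest = $4,204.61; pay $601.00 → $3,603.61
Payment period 7: $3,603.61 +$28.00 interest = $3,631.61; pay $606.00 → $3,025.61
Payment period 8: $3,025.61 +$28.00 interest = $3,053.61; pay $611.00 → $2,442.61
Payment period 9: $2,442.61 +$28.00 interest = $2,470.61; pay $618.00 → $1,852.61
Payment period 10: $1,852.61 +$28.00 interest = $1,880.61; pay $627.00 → $1,253.61
Payment period 11: $1,253.61 +$28.00 interest = $1,281.61; pay $641.00 → $640.61
Payment period 12: $640.61 +$28.00 interest = $668.61; pay $668.61 → $0.00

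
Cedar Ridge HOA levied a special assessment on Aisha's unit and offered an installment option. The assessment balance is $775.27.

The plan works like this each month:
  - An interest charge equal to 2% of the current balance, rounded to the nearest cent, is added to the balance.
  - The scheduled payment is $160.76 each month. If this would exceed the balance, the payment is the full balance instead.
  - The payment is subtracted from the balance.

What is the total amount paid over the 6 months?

# | Opening | Interest | Payment | End bal
1 | $775.27 | $15.51 | $160.76 | $630.02
2 | $630.02 | $12.60 | $160.76 | $481.86
3 | $481.86 | $9.64 | $160.76 | $330.74
4 | $330.74 | $6.61 | $160.76 | $176.59
5 | $176.59 | $3.53 | $160.76 | $19.36
6 | $19.36 | $0.39 | $19.75 | $0.00
Total paid: $823.55

$823.55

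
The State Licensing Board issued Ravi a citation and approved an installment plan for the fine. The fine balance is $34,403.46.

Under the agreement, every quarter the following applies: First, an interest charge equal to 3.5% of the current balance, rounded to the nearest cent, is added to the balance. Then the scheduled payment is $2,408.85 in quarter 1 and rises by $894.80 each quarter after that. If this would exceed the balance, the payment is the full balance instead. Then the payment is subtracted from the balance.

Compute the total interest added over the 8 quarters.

$6,533.28

Quarter 1: opening $34,403.46; interest $1,204.12 → $35,607.58; payment $2,408.85; balance $33,198.73
Quarter 2: opening $33,198.73; interest $1,161.96 → $34,360.69; payment $3,303.65; balance $31,057.04
Quarter 3: opening $31,057.04; interest $1,087.00 → $32,144.04; payment $4,198.45; balance $27,945.59
Quarter 4: opening $27,945.59; interest $978.10 → $28,923.69; payment $5,093.25; balance $23,830.44
Quarter 5: opening $23,830.44; interest $834.07 → $24,664.51; payment $5,988.05; balance $18,676.46
Quarter 6: opening $18,676.46; interest $653.68 → $19,330.14; payment $6,882.85; balance $12,447.29
Quarter 7: opening $12,447.29; interest $435.66 → $12,882.95; payment $7,777.65; balance $5,105.30
Quarter 8: opening $5,105.30; interest $178.69 → $5,283.99; payment $5,283.99; balance $0.00
Total interest: $1,204.12 + $1,161.96 + $1,087.00 + $978.10 + $834.07 + $653.68 + $435.66 + $178.69 = $6,533.28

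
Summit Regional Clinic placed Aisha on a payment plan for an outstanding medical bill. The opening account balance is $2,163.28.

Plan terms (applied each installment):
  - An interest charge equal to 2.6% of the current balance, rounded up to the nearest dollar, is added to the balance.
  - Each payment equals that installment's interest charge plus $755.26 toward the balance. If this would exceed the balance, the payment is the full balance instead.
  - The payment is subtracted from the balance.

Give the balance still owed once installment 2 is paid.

Installment 1: opening $2,163.28; interest $57.00 → $2,220.28; payment $812.26; balance $1,408.02
Installment 2: opening $1,408.02; interest $37.00 → $1,445.02; payment $792.26; balance $652.76

$652.76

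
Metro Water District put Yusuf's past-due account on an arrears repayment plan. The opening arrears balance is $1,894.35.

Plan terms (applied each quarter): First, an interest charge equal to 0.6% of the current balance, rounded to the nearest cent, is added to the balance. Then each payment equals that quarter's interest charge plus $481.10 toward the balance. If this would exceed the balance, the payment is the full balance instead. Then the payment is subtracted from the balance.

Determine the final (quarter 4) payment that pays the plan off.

$453.76

Quarter 1: $1,894.35 +$11.37 interest = $1,905.72; pay $492.47 → $1,413.25
Quarter 2: $1,413.25 +$8.48 interest = $1,421.73; pay $489.58 → $932.15
Quarter 3: $932.15 +$5.59 interest = $937.74; pay $486.69 → $451.05
Quarter 4: $451.05 +$2.71 interest = $453.76; pay $453.76 → $0.00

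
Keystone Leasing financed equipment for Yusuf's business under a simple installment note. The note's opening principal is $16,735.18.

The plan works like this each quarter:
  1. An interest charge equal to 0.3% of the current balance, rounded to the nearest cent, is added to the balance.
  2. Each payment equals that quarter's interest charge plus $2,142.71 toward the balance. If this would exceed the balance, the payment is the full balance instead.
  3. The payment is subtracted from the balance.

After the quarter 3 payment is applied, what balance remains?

Quarter 1: $16,735.18 +$50.21 interest = $16,785.39; pay $2,192.92 → $14,592.47
Quarter 2: $14,592.47 +$43.78 interest = $14,636.25; pay $2,186.49 → $12,449.76
Quarter 3: $12,449.76 +$37.35 interest = $12,487.11; pay $2,180.06 → $10,307.05

$10,307.05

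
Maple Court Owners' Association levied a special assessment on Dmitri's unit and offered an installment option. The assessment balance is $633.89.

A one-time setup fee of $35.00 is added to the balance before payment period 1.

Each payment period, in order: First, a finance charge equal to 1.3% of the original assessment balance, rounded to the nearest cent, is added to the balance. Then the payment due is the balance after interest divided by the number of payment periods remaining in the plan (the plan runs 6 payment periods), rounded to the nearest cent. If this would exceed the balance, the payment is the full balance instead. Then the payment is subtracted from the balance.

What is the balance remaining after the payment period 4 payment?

$238.62

# | Opening | Interest | Payment | End bal
1 | $668.89 | $8.24 | $112.86 | $564.27
2 | $564.27 | $8.24 | $114.50 | $458.01
3 | $458.01 | $8.24 | $116.56 | $349.69
4 | $349.69 | $8.24 | $119.31 | $238.62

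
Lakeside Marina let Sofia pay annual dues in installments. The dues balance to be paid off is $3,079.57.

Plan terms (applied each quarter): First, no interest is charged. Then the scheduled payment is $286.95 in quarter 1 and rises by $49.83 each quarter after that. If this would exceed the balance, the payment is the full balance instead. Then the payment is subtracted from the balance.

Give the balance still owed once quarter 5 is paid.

$1,146.52

Quarter 1: $3,079.57 − $286.95 → $2,792.62
Quarter 2: $2,792.62 − $336.78 → $2,455.84
Quarter 3: $2,455.84 − $386.61 → $2,069.23
Quarter 4: $2,069.23 − $436.44 → $1,632.79
Quarter 5: $1,632.79 − $486.27 → $1,146.52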